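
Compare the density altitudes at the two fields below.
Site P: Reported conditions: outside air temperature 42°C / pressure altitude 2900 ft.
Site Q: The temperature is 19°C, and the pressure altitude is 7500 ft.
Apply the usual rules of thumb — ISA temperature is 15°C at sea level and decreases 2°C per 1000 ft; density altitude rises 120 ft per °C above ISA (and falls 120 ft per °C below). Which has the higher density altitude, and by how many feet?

Site P: ISA temp = 9.2°C, deviation +32.8°C, DA = 2900 + 120 × 32.8 = 6836 ft.
Site Q: ISA temp = 0°C, deviation +19°C, DA = 7500 + 120 × 19 = 9780 ft.
Site Q is higher by 9780 − 6836 = 2944 ft.

Site Q by 2944 ft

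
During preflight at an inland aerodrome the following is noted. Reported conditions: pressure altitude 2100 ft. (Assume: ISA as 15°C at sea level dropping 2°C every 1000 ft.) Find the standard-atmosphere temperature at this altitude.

10.8°C

ISA temperature = 15 − 2 × (2100/1000) = 15 − 4.2 = 10.8°C.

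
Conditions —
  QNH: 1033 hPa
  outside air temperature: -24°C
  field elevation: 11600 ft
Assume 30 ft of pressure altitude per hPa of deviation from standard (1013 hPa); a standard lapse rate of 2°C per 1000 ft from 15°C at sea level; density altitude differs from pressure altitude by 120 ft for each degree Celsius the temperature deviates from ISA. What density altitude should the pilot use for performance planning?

8960 ft

Pressure altitude = 11600 + (1013 − 1033) × 30 = 11600 + (-600) = 11000 ft.
ISA temperature at 11000 ft = 15 − 2 × (11000/1000) = -7°C.
ISA deviation = -24 − (-7) = -17°C.
Density altitude = 11000 + 120 × (-17) = 8960 ft.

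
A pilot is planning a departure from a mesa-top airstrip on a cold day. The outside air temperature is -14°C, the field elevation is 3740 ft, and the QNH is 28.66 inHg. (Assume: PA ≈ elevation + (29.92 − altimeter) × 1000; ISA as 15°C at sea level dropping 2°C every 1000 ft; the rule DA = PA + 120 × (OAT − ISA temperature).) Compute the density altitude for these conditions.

2720 ft

Pressure altitude = 3740 + (29.92 − 28.66) × 1000 = 3740 + (+1260) = 5000 ft.
ISA temperature at 5000 ft = 15 − 2 × (5000/1000) = 5°C.
ISA deviation = -14 − 5 = -19°C.
Density altitude = 5000 + 120 × (-19) = 2720 ft.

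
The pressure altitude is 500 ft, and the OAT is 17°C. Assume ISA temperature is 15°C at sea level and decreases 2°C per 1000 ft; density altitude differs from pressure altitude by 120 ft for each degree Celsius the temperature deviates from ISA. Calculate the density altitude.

860 ft

ISA temperature at 500 ft = 15 − 2 × (500/1000) = 14°C.
ISA deviation = 17 − 14 = +3°C.
Density altitude = 500 + 120 × (3) = 500 + (+360) = 860 ft.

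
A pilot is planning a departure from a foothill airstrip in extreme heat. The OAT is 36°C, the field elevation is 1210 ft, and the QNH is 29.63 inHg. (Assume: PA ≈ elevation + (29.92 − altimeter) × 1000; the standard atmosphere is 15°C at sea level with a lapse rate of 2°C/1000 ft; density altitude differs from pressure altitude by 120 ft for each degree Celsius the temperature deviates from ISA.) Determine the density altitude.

Pressure altitude = 1210 + (29.92 − 29.63) × 1000 = 1210 + (+290) = 1500 ft.
ISA temperature at 1500 ft = 15 − 2 × (1500/1000) = 12°C.
ISA deviation = 36 − 12 = +24°C.
Density altitude = 1500 + 120 × (24) = 4380 ft.

4380 ft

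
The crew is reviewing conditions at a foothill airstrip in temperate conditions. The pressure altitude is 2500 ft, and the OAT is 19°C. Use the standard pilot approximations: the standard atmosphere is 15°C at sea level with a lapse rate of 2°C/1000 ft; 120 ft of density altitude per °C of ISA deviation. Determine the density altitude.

ISA temperature at 2500 ft = 15 − 2 × (2500/1000) = 10°C.
ISA deviation = 19 − 10 = +9°C.
Density altitude = 2500 + 120 × (9) = 2500 + (+1080) = 3580 ft.

3580 ft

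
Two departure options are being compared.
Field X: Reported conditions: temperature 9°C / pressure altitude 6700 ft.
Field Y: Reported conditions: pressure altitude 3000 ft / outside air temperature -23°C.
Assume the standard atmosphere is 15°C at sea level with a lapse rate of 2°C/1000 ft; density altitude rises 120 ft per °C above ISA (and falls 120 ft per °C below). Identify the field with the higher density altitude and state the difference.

Field X by 8428 ft

Field X: ISA temp = 1.6°C, deviation +7.4°C, DA = 6700 + 120 × 7.4 = 7588 ft.
Field Y: ISA temp = 9°C, deviation -32°C, DA = 3000 + 120 × (-32) = -840 ft.
Field X is higher by 7588 − (-840) = 8428 ft.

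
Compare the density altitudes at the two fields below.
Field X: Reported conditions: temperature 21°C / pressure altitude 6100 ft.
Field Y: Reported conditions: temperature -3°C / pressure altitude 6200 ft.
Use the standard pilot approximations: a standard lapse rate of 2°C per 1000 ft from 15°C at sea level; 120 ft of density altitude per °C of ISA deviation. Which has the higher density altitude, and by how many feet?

Field X: ISA temp = 2.8°C, deviation +18.2°C, DA = 6100 + 120 × 18.2 = 8284 ft.
Field Y: ISA temp = 2.6°C, deviation -5.6°C, DA = 6200 + 120 × (-5.6) = 5528 ft.
Field X is higher by 8284 − 5528 = 2756 ft.

Field X by 2756 ft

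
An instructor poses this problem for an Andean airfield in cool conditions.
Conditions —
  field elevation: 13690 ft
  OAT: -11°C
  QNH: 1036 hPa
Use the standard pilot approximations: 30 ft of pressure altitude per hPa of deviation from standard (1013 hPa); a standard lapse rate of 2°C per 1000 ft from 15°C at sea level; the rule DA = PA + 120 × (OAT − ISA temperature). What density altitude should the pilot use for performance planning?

Pressure altitude = 13690 + (1013 − 1036) × 30 = 13690 + (-690) = 13000 ft.
ISA temperature at 13000 ft = 15 − 2 × (13000/1000) = -11°C.
ISA deviation = -11 − (-11) = 0°C.
Density altitude = 13000 + 120 × (0) = 13000 ft.

13000 ft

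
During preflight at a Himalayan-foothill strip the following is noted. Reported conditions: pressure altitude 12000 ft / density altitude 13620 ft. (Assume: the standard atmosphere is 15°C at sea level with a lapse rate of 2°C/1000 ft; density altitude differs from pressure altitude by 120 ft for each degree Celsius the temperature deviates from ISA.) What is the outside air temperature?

Density altitude − pressure altitude = 13620 − 12000 = +1620 ft.
At 120 ft/°C that is an ISA deviation of 1620/120 = +13.5°C.
ISA temperature at 12000 ft = 15 − 2 × (12000/1000) = -9°C.
OAT = ISA + deviation = -9 + (+13.5) = 4.5°C.

4.5°C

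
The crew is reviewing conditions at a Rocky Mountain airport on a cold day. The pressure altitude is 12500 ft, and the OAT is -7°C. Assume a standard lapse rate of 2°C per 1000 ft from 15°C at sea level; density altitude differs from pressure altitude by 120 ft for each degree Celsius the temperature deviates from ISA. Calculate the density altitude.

ISA temperature at 12500 ft = 15 − 2 × (12500/1000) = -10°C.
ISA deviation = -7 − (-10) = +3°C.
Density altitude = 12500 + 120 × (3) = 12500 + (+360) = 12860 ft.

12860 ft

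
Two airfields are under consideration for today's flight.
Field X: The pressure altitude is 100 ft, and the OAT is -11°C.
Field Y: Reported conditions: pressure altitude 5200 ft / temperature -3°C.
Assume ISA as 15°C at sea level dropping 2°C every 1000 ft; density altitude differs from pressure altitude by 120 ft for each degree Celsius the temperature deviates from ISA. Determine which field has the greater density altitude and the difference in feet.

Field X: ISA temp = 14.8°C, deviation -25.8°C, DA = 100 + 120 × (-25.8) = -2996 ft.
Field Y: ISA temp = 4.6°C, deviation -7.6°C, DA = 5200 + 120 × (-7.6) = 4288 ft.
Field Y is higher by 4288 − (-2996) = 7284 ft.

Field Y by 7284 ft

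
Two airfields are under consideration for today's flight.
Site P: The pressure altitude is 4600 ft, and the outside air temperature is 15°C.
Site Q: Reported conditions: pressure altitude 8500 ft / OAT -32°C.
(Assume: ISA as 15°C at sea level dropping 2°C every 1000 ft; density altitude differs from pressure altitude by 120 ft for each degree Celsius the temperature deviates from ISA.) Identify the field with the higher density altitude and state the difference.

Site P: ISA temp = 5.8°C, deviation +9.2°C, DA = 4600 + 120 × 9.2 = 5704 ft.
Site Q: ISA temp = -2°C, deviation -30°C, DA = 8500 + 120 × (-30) = 4900 ft.
Site P is higher by 5704 − 4900 = 804 ft.

Site P by 804 ft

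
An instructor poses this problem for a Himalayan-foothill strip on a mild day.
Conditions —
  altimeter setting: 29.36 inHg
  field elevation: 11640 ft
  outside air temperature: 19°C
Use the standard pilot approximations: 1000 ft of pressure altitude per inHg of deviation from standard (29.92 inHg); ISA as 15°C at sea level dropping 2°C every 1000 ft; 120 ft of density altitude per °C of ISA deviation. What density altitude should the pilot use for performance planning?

15608 ft

Pressure altitude = 11640 + (29.92 − 29.36) × 1000 = 11640 + (+560) = 12200 ft.
ISA temperature at 12200 ft = 15 − 2 × (12200/1000) = -9.4°C.
ISA deviation = 19 − (-9.4) = +28.4°C.
Density altitude = 12200 + 120 × (28.4) = 15608 ft.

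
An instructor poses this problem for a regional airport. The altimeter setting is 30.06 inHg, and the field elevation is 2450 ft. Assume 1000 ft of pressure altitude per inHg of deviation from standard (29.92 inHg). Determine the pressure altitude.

2310 ft

Pressure correction = (29.92 − 30.06) × 1000 = -140 ft.
Pressure altitude = 2450 + (-140) = 2310 ft.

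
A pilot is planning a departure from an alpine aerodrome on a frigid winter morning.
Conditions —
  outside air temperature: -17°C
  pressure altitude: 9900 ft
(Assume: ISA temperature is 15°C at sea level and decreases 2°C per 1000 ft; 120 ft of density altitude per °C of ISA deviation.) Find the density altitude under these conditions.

8436 ft

ISA temperature at 9900 ft = 15 − 2 × (9900/1000) = -4.8°C.
ISA deviation = -17 − (-4.8) = -12.2°C.
Density altitude = 9900 + 120 × (-12.2) = 9900 + (-1464) = 8436 ft.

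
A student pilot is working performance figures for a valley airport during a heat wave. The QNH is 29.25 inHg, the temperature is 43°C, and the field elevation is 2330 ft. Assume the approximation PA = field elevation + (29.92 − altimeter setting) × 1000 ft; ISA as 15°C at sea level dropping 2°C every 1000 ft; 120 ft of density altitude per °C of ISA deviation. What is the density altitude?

Pressure altitude = 2330 + (29.92 − 29.25) × 1000 = 2330 + (+670) = 3000 ft.
ISA temperature at 3000 ft = 15 − 2 × (3000/1000) = 9°C.
ISA deviation = 43 − 9 = +34°C.
Density altitude = 3000 + 120 × (34) = 7080 ft.

7080 ft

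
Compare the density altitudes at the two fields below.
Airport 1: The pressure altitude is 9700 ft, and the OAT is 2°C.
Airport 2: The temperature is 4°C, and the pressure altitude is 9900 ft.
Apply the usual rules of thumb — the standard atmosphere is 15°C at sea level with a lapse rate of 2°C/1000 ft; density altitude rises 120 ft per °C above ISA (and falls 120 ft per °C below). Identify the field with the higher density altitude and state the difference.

Airport 1: ISA temp = -4.4°C, deviation +6.4°C, DA = 9700 + 120 × 6.4 = 10468 ft.
Airport 2: ISA temp = -4.8°C, deviation +8.8°C, DA = 9900 + 120 × 8.8 = 10956 ft.
Airport 2 is higher by 10956 − 10468 = 488 ft.

Airport 2 by 488 ft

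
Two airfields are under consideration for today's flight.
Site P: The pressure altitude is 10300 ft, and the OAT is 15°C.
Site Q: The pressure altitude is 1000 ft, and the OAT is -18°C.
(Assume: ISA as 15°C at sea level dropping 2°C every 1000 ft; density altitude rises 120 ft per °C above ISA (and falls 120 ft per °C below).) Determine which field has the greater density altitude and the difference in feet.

Site P: ISA temp = -5.6°C, deviation +20.6°C, DA = 10300 + 120 × 20.6 = 12772 ft.
Site Q: ISA temp = 13°C, deviation -31°C, DA = 1000 + 120 × (-31) = -2720 ft.
Site P is higher by 12772 − (-2720) = 15492 ft.

Site P by 15492 ft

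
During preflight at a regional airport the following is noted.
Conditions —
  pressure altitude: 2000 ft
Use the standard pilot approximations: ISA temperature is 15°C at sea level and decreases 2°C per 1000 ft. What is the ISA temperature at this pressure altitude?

ISA temperature = 15 − 2 × (2000/1000) = 15 − 4 = 11°C.

11°C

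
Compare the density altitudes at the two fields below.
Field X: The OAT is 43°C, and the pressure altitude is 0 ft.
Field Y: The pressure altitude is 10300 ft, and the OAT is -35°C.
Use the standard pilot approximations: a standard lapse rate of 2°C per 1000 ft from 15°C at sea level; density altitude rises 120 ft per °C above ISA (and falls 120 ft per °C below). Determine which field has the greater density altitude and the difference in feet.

Field X: ISA temp = 15°C, deviation +28°C, DA = 0 + 120 × 28 = 3360 ft.
Field Y: ISA temp = -5.6°C, deviation -29.4°C, DA = 10300 + 120 × (-29.4) = 6772 ft.
Field Y is higher by 6772 − 3360 = 3412 ft.

Field Y by 3412 ft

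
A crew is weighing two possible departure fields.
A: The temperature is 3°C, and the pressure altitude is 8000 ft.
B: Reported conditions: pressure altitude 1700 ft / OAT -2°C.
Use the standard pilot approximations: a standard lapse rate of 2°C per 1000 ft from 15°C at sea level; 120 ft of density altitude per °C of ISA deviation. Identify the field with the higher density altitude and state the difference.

A by 8412 ft

A: ISA temp = -1°C, deviation +4°C, DA = 8000 + 120 × 4 = 8480 ft.
B: ISA temp = 11.6°C, deviation -13.6°C, DA = 1700 + 120 × (-13.6) = 68 ft.
A is higher by 8480 − 68 = 8412 ft.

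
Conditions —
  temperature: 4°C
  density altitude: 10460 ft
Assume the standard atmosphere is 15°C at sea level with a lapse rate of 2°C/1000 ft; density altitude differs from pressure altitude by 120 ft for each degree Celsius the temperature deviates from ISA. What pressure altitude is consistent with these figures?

9500 ft

DA = PA + 120 × (OAT − (15 − 2·PA/1000)) = PA + 120·OAT − 1800 + 0.24·PA = 1.24·PA + 120·OAT − 1800.
So 1.24·PA = 10460 − 120 × 4 + 1800 = 11780.
PA = 11780 / 1.24 = 9500 ft.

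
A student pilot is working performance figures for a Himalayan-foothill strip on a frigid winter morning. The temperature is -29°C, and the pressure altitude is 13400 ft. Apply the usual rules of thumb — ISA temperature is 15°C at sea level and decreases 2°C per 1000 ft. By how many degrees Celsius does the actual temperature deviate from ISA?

ISA-17.2°C

ISA temperature at 13400 ft = 15 − 2 × (13400/1000) = -11.8°C.
Deviation = OAT − ISA = -29 − (-11.8) = -17.2°C.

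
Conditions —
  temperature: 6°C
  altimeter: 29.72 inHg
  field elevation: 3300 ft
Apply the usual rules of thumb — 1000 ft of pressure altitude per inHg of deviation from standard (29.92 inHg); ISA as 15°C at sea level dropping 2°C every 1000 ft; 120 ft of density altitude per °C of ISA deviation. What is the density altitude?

3260 ft

Pressure altitude = 3300 + (29.92 − 29.72) × 1000 = 3300 + (+200) = 3500 ft.
ISA temperature at 3500 ft = 15 − 2 × (3500/1000) = 8°C.
ISA deviation = 6 − 8 = -2°C.
Density altitude = 3500 + 120 × (-2) = 3260 ft.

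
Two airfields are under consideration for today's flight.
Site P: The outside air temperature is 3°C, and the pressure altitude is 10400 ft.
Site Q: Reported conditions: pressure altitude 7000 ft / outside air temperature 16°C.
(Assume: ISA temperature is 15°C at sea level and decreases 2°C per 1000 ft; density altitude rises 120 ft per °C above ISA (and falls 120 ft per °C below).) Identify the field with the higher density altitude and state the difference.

Site P by 2656 ft

Site P: ISA temp = -5.8°C, deviation +8.8°C, DA = 10400 + 120 × 8.8 = 11456 ft.
Site Q: ISA temp = 1°C, deviation +15°C, DA = 7000 + 120 × 15 = 8800 ft.
Site P is higher by 11456 − 8800 = 2656 ft.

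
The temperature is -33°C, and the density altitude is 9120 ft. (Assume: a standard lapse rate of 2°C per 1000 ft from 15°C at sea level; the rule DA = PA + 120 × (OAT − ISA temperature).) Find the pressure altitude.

12000 ft

DA = PA + 120 × (OAT − (15 − 2·PA/1000)) = PA + 120·OAT − 1800 + 0.24·PA = 1.24·PA + 120·OAT − 1800.
So 1.24·PA = 9120 − 120 × (-33) + 1800 = 14880.
PA = 14880 / 1.24 = 12000 ft.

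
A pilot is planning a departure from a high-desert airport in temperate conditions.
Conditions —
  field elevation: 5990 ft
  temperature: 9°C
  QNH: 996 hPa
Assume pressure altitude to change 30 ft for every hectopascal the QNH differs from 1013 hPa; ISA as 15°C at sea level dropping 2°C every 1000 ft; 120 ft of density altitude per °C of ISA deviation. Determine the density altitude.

7340 ft

Pressure altitude = 5990 + (1013 − 996) × 30 = 5990 + (+510) = 6500 ft.
ISA temperature at 6500 ft = 15 − 2 × (6500/1000) = 2°C.
ISA deviation = 9 − 2 = +7°C.
Density altitude = 6500 + 120 × (7) = 7340 ft.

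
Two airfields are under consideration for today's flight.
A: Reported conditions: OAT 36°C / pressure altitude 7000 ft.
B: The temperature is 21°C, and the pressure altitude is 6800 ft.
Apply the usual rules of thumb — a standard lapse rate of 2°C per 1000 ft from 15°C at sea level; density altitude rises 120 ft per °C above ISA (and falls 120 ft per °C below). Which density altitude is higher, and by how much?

A: ISA temp = 1°C, deviation +35°C, DA = 7000 + 120 × 35 = 11200 ft.
B: ISA temp = 1.4°C, deviation +19.6°C, DA = 6800 + 120 × 19.6 = 9152 ft.
A is higher by 11200 − 9152 = 2048 ft.

A by 2048 ft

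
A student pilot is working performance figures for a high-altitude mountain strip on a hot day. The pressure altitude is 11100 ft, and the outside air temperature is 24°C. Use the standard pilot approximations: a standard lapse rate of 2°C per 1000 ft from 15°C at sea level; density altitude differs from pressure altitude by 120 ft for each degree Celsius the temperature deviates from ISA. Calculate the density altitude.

ISA temperature at 11100 ft = 15 − 2 × (11100/1000) = -7.2°C.
ISA deviation = 24 − (-7.2) = +31.2°C.
Density altitude = 11100 + 120 × (31.2) = 11100 + (+3744) = 14844 ft.

14844 ft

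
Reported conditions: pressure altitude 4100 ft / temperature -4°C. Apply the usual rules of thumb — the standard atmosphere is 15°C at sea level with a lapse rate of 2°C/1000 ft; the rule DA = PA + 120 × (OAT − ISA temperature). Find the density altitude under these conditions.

ISA temperature at 4100 ft = 15 − 2 × (4100/1000) = 6.8°C.
ISA deviation = -4 − 6.8 = -10.8°C.
Density altitude = 4100 + 120 × (-10.8) = 4100 + (-1296) = 2804 ft.

2804 ft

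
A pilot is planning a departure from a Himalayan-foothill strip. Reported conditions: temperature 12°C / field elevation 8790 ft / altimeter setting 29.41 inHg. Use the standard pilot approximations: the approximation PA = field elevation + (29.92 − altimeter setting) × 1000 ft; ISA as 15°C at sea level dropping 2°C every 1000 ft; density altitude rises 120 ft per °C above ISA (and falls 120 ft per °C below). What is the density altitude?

Pressure altitude = 8790 + (29.92 − 29.41) × 1000 = 8790 + (+510) = 9300 ft.
ISA temperature at 9300 ft = 15 − 2 × (9300/1000) = -3.6°C.
ISA deviation = 12 − (-3.6) = +15.6°C.
Density altitude = 9300 + 120 × (15.6) = 11172 ft.

11172 ft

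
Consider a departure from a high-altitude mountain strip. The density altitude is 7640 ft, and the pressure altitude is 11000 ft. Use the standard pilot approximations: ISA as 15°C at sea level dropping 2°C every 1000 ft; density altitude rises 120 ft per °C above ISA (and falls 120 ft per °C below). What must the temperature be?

Density altitude − pressure altitude = 7640 − 11000 = -3360 ft.
At 120 ft/°C that is an ISA deviation of -3360/120 = -28°C.
ISA temperature at 11000 ft = 15 − 2 × (11000/1000) = -7°C.
OAT = ISA + deviation = -7 + (-28) = -35°C.

-35°C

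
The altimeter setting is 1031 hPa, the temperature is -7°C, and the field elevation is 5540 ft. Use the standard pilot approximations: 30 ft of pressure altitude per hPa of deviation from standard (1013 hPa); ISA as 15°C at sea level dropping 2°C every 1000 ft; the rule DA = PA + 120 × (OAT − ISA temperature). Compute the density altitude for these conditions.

3560 ft

Pressure altitude = 5540 + (1013 − 1031) × 30 = 5540 + (-540) = 5000 ft.
ISA temperature at 5000 ft = 15 − 2 × (5000/1000) = 5°C.
ISA deviation = -7 − 5 = -12°C.
Density altitude = 5000 + 120 × (-12) = 3560 ft.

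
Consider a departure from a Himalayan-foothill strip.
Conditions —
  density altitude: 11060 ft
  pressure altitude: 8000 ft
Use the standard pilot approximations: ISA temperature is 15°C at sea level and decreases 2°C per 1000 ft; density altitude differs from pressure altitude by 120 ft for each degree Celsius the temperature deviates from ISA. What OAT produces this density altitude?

Density altitude − pressure altitude = 11060 − 8000 = +3060 ft.
At 120 ft/°C that is an ISA deviation of 3060/120 = +25.5°C.
ISA temperature at 8000 ft = 15 − 2 × (8000/1000) = -1°C.
OAT = ISA + deviation = -1 + (+25.5) = 24.5°C.

24.5°C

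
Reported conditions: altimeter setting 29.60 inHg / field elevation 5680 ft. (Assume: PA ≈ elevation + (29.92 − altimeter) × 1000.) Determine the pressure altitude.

6000 ft

Pressure correction = (29.92 − 29.60) × 1000 = +320 ft.
Pressure altitude = 5680 + (+320) = 6000 ft.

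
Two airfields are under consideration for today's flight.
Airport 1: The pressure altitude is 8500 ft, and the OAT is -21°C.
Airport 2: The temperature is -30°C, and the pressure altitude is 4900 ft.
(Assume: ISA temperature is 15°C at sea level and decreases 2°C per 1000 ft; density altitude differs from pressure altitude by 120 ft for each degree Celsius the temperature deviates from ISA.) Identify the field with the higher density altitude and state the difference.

Airport 1: ISA temp = -2°C, deviation -19°C, DA = 8500 + 120 × (-19) = 6220 ft.
Airport 2: ISA temp = 5.2°C, deviation -35.2°C, DA = 4900 + 120 × (-35.2) = 676 ft.
Airport 1 is higher by 6220 − 676 = 5544 ft.

Airport 1 by 5544 ft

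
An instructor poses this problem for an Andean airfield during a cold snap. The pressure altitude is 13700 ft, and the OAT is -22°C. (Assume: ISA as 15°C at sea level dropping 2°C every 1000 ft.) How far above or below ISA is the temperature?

ISA-9.6°C

ISA temperature at 13700 ft = 15 − 2 × (13700/1000) = -12.4°C.
Deviation = OAT − ISA = -22 − (-12.4) = -9.6°C.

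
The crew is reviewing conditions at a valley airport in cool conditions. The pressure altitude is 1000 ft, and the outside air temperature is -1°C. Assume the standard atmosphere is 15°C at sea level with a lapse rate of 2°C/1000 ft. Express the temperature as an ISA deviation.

ISA temperature at 1000 ft = 15 − 2 × (1000/1000) = 13°C.
Deviation = OAT − ISA = -1 − 13 = -14°C.

ISA-14°C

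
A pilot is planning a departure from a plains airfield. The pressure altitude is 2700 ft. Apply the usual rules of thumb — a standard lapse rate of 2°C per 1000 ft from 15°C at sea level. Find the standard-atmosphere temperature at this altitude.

9.6°C

ISA temperature = 15 − 2 × (2700/1000) = 15 − 5.4 = 9.6°C.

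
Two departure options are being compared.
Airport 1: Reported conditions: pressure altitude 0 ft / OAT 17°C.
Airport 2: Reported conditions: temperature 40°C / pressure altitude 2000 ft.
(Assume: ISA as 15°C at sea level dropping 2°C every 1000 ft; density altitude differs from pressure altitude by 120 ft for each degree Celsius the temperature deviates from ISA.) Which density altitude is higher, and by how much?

Airport 2 by 5240 ft

Airport 1: ISA temp = 15°C, deviation +2°C, DA = 0 + 120 × 2 = 240 ft.
Airport 2: ISA temp = 11°C, deviation +29°C, DA = 2000 + 120 × 29 = 5480 ft.
Airport 2 is higher by 5480 − 240 = 5240 ft.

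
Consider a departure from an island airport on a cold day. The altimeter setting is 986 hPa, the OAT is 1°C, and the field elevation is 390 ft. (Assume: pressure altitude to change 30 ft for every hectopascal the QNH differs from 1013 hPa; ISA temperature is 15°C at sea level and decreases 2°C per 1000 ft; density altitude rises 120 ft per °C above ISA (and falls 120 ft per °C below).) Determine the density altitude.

-192 ft

Pressure altitude = 390 + (1013 − 986) × 30 = 390 + (+810) = 1200 ft.
ISA temperature at 1200 ft = 15 − 2 × (1200/1000) = 12.6°C.
ISA deviation = 1 − 12.6 = -11.6°C.
Density altitude = 1200 + 120 × (-11.6) = -192 ft.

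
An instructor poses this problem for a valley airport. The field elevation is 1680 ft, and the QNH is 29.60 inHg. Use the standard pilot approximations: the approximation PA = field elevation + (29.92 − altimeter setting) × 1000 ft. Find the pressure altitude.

Pressure correction = (29.92 − 29.60) × 1000 = +320 ft.
Pressure altitude = 1680 + (+320) = 2000 ft.

2000 ft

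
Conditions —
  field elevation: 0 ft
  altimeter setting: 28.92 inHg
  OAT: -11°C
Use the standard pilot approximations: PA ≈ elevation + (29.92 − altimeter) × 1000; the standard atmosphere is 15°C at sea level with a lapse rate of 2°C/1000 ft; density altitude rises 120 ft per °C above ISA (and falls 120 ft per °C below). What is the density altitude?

Pressure altitude = 0 + (29.92 − 28.92) × 1000 = 0 + (+1000) = 1000 ft.
ISA temperature at 1000 ft = 15 − 2 × (1000/1000) = 13°C.
ISA deviation = -11 − 13 = -24°C.
Density altitude = 1000 + 120 × (-24) = -1880 ft.

-1880 ft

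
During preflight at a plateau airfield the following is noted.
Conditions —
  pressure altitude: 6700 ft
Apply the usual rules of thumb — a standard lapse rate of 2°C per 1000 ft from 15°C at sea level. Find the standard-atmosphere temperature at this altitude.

1.6°C

ISA temperature = 15 − 2 × (6700/1000) = 15 − 13.4 = 1.6°C.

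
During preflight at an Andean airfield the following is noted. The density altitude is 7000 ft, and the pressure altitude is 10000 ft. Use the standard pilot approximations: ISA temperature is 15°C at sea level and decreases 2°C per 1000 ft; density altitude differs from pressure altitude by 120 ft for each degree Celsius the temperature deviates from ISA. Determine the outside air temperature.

Density altitude − pressure altitude = 7000 − 10000 = -3000 ft.
At 120 ft/°C that is an ISA deviation of -3000/120 = -25°C.
ISA temperature at 10000 ft = 15 − 2 × (10000/1000) = -5°C.
OAT = ISA + deviation = -5 + (-25) = -30°C.

-30°C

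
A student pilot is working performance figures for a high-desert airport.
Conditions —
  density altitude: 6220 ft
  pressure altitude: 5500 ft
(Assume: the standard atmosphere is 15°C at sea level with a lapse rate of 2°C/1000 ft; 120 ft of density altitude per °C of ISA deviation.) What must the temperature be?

10°C

Density altitude − pressure altitude = 6220 − 5500 = +720 ft.
At 120 ft/°C that is an ISA deviation of 720/120 = +6°C.
ISA temperature at 5500 ft = 15 − 2 × (5500/1000) = 4°C.
OAT = ISA + deviation = 4 + (+6) = 10°C.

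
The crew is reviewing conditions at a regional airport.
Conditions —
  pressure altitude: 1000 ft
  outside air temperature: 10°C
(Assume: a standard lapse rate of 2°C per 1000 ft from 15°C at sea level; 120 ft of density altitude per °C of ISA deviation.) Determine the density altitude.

ISA temperature at 1000 ft = 15 − 2 × (1000/1000) = 13°C.
ISA deviation = 10 − 13 = -3°C.
Density altitude = 1000 + 120 × (-3) = 1000 + (-360) = 640 ft.

640 ft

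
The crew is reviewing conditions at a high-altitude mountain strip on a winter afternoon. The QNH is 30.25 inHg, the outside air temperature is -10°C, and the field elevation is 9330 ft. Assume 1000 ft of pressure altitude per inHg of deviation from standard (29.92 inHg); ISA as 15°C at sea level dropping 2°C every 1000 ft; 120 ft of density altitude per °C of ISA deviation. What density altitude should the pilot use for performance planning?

Pressure altitude = 9330 + (29.92 − 30.25) × 1000 = 9330 + (-330) = 9000 ft.
ISA temperature at 9000 ft = 15 − 2 × (9000/1000) = -3°C.
ISA deviation = -10 − (-3) = -7°C.
Density altitude = 9000 + 120 × (-7) = 8160 ft.

8160 ft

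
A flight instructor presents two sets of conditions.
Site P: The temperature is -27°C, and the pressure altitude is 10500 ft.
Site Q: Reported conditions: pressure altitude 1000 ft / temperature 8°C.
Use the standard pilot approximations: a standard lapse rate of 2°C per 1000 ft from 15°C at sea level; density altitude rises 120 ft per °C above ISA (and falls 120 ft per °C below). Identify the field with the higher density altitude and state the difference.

Site P: ISA temp = -6°C, deviation -21°C, DA = 10500 + 120 × (-21) = 7980 ft.
Site Q: ISA temp = 13°C, deviation -5°C, DA = 1000 + 120 × (-5) = 400 ft.
Site P is higher by 7980 − 400 = 7580 ft.

Site P by 7580 ft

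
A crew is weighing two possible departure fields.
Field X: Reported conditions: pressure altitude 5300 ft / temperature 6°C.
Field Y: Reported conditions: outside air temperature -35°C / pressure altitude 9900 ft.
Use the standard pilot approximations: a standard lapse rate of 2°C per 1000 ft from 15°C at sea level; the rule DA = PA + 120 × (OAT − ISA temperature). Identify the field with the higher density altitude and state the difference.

Field X: ISA temp = 4.4°C, deviation +1.6°C, DA = 5300 + 120 × 1.6 = 5492 ft.
Field Y: ISA temp = -4.8°C, deviation -30.2°C, DA = 9900 + 120 × (-30.2) = 6276 ft.
Field Y is higher by 6276 − 5492 = 784 ft.

Field Y by 784 ft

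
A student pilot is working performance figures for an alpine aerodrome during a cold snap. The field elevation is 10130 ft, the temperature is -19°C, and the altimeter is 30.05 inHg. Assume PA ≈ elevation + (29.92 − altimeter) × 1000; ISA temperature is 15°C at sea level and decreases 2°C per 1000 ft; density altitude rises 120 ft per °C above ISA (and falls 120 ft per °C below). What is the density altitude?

8320 ft

Pressure altitude = 10130 + (29.92 − 30.05) × 1000 = 10130 + (-130) = 10000 ft.
ISA temperature at 10000 ft = 15 − 2 × (10000/1000) = -5°C.
ISA deviation = -19 − (-5) = -14°C.
Density altitude = 10000 + 120 × (-14) = 8320 ft.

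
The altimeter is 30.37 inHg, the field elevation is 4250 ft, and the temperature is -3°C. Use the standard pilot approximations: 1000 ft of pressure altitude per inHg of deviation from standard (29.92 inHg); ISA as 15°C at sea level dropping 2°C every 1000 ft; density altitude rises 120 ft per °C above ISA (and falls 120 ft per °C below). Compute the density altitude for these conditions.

2552 ft

Pressure altitude = 4250 + (29.92 − 30.37) × 1000 = 4250 + (-450) = 3800 ft.
ISA temperature at 3800 ft = 15 − 2 × (3800/1000) = 7.4°C.
ISA deviation = -3 − 7.4 = -10.4°C.
Density altitude = 3800 + 120 × (-10.4) = 2552 ft.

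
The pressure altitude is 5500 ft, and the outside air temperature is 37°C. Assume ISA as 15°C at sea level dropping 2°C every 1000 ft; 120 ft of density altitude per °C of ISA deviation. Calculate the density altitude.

ISA temperature at 5500 ft = 15 − 2 × (5500/1000) = 4°C.
ISA deviation = 37 − 4 = +33°C.
Density altitude = 5500 + 120 × (33) = 5500 + (+3960) = 9460 ft.

9460 ft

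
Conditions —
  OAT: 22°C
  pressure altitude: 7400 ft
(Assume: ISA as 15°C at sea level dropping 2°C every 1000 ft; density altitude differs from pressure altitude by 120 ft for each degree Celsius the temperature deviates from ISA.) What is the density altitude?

10016 ft

ISA temperature at 7400 ft = 15 − 2 × (7400/1000) = 0.2°C.
ISA deviation = 22 − 0.2 = +21.8°C.
Density altitude = 7400 + 120 × (21.8) = 7400 + (+2616) = 10016 ft.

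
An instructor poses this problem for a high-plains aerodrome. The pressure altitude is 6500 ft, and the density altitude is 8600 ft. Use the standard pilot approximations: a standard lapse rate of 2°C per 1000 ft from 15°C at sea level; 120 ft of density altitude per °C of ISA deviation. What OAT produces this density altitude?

19.5°C

Density altitude − pressure altitude = 8600 − 6500 = +2100 ft.
At 120 ft/°C that is an ISA deviation of 2100/120 = +17.5°C.
ISA temperature at 6500 ft = 15 − 2 × (6500/1000) = 2°C.
OAT = ISA + deviation = 2 + (+17.5) = 19.5°C.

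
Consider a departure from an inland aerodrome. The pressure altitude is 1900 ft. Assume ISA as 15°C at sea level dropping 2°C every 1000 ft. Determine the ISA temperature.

ISA temperature = 15 − 2 × (1900/1000) = 15 − 3.8 = 11.2°C.

11.2°C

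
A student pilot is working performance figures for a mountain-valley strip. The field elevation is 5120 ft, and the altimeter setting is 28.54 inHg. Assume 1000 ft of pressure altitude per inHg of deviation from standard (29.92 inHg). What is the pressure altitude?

6500 ft

Pressure correction = (29.92 − 28.54) × 1000 = +1380 ft.
Pressure altitude = 5120 + (+1380) = 6500 ft.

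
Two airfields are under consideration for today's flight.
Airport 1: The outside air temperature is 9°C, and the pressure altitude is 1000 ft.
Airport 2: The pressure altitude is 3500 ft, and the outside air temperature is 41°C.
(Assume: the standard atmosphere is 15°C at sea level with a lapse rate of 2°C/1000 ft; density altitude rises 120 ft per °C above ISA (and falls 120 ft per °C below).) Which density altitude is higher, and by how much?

Airport 1: ISA temp = 13°C, deviation -4°C, DA = 1000 + 120 × (-4) = 520 ft.
Airport 2: ISA temp = 8°C, deviation +33°C, DA = 3500 + 120 × 33 = 7460 ft.
Airport 2 is higher by 7460 − 520 = 6940 ft.

Airport 2 by 6940 ft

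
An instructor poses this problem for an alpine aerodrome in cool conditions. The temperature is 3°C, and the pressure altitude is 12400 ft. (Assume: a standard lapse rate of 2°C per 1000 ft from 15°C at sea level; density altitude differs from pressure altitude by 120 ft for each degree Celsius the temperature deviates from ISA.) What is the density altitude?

13936 ft

ISA temperature at 12400 ft = 15 − 2 × (12400/1000) = -9.8°C.
ISA deviation = 3 − (-9.8) = +12.8°C.
Density altitude = 12400 + 120 × (12.8) = 12400 + (+1536) = 13936 ft.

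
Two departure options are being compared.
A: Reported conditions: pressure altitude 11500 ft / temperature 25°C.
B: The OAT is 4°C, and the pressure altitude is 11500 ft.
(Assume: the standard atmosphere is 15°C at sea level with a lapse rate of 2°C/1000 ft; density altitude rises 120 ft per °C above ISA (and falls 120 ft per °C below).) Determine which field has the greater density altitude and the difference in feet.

A: ISA temp = -8°C, deviation +33°C, DA = 11500 + 120 × 33 = 15460 ft.
B: ISA temp = -8°C, deviation +12°C, DA = 11500 + 120 × 12 = 12940 ft.
A is higher by 15460 − 12940 = 2520 ft.

A by 2520 ft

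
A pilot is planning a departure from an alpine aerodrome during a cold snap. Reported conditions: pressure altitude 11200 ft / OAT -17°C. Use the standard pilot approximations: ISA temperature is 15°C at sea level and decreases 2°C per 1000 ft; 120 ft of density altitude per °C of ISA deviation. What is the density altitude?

10048 ft

ISA temperature at 11200 ft = 15 − 2 × (11200/1000) = -7.4°C.
ISA deviation = -17 − (-7.4) = -9.6°C.
Density altitude = 11200 + 120 × (-9.6) = 11200 + (-1152) = 10048 ft.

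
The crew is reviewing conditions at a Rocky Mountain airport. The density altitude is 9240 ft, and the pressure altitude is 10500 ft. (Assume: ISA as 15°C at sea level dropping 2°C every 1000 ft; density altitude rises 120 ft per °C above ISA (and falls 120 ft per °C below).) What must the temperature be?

Density altitude − pressure altitude = 9240 − 10500 = -1260 ft.
At 120 ft/°C that is an ISA deviation of -1260/120 = -10.5°C.
ISA temperature at 10500 ft = 15 − 2 × (10500/1000) = -6°C.
OAT = ISA + deviation = -6 + (-10.5) = -16.5°C.

-16.5°C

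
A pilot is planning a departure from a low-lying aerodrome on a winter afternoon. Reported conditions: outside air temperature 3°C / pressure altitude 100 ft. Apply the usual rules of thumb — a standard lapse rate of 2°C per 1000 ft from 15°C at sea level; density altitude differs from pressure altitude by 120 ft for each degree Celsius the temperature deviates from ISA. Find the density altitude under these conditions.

-1316 ft

ISA temperature at 100 ft = 15 − 2 × (100/1000) = 14.8°C.
ISA deviation = 3 − 14.8 = -11.8°C.
Density altitude = 100 + 120 × (-11.8) = 100 + (-1416) = -1316 ft.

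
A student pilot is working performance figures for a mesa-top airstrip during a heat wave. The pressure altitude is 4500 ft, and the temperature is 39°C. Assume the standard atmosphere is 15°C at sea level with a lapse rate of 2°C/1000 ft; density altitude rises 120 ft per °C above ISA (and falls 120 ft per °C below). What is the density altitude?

ISA temperature at 4500 ft = 15 − 2 × (4500/1000) = 6°C.
ISA deviation = 39 − 6 = +33°C.
Density altitude = 4500 + 120 × (33) = 4500 + (+3960) = 8460 ft.

8460 ft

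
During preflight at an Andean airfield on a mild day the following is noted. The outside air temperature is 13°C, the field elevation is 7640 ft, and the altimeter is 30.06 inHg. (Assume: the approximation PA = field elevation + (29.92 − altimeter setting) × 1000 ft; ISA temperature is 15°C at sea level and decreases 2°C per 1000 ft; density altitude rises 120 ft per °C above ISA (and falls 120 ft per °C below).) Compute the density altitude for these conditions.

9060 ft

Pressure altitude = 7640 + (29.92 − 30.06) × 1000 = 7640 + (-140) = 7500 ft.
ISA temperature at 7500 ft = 15 − 2 × (7500/1000) = 0°C.
ISA deviation = 13 − 0 = +13°C.
Density altitude = 7500 + 120 × (13) = 9060 ft.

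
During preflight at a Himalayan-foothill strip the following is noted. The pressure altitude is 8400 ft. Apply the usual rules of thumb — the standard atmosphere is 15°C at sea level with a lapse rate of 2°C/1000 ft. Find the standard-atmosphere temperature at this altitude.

ISA temperature = 15 − 2 × (8400/1000) = 15 − 16.8 = -1.8°C.

-1.8°C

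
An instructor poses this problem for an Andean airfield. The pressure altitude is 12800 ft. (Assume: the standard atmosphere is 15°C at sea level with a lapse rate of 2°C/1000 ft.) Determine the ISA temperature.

ISA temperature = 15 − 2 × (12800/1000) = 15 − 25.6 = -10.6°C.

-10.6°C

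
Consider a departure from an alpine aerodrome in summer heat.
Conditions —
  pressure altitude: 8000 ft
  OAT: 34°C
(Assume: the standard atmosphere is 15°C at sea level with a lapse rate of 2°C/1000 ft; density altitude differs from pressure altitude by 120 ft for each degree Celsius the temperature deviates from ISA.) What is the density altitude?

12200 ft

ISA temperature at 8000 ft = 15 − 2 × (8000/1000) = -1°C.
ISA deviation = 34 − (-1) = +35°C.
Density altitude = 8000 + 120 × (35) = 8000 + (+4200) = 12200 ft.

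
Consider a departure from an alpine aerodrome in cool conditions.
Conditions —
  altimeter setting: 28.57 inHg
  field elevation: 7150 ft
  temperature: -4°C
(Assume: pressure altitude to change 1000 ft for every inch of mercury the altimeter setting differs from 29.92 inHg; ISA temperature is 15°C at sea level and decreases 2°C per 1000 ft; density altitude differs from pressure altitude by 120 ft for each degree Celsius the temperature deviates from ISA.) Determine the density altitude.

Pressure altitude = 7150 + (29.92 − 28.57) × 1000 = 7150 + (+1350) = 8500 ft.
ISA temperature at 8500 ft = 15 − 2 × (8500/1000) = -2°C.
ISA deviation = -4 − (-2) = -2°C.
Density altitude = 8500 + 120 × (-2) = 8260 ft.

8260 ft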